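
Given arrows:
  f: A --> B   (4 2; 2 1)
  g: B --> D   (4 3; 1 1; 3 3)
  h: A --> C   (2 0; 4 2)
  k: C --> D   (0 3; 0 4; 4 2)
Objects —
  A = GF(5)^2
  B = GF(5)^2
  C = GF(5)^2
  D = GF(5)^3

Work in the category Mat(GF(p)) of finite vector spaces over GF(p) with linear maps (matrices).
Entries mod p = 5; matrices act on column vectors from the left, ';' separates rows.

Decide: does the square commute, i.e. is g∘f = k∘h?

1) trace f;g:
  e0=[1,0] f-->[4,2] g-->[2,1,3]
  e1=[0,1] f-->[2,1] g-->[1,3,4]
  composite₁ = (2 1; 1 3; 3 4)
2) trace h;k:
  e0=[1,0] h-->[2,4] k-->[2,1,1]
  e1=[0,1] h-->[0,2] k-->[1,3,4]
  composite₂ = (2 1; 1 3; 1 4)
Equal? distinct morphisms ✗

Answer: DOES NOT COMMUTE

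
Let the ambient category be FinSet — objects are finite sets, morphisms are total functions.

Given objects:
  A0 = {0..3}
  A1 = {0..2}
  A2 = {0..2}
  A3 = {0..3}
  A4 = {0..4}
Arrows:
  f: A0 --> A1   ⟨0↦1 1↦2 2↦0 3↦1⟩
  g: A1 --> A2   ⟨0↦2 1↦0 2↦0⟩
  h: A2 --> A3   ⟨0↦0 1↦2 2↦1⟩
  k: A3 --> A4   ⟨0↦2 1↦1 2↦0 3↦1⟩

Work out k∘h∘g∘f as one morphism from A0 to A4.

Answer: ⟨0↦2 1↦2 2↦1 3↦2⟩

Work:
  0 f-->1 g-->0 h-->0 k-->2
  1 f-->2 g-->0 h-->0 k-->2
  2 f-->0 g-->2 h-->1 k-->1
  3 f-->1 g-->0 h-->0 k-->2
composite: ⟨0↦2 1↦2 2↦1 3↦2⟩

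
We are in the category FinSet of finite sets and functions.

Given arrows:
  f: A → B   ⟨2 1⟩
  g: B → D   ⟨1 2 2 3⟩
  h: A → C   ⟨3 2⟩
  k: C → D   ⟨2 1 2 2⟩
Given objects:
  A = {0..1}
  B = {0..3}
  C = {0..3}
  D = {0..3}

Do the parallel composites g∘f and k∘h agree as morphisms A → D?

Path 1 = f;g:
  0 f→2 g→2
  1 f→1 g→2
  composite₁ = ⟨2 2⟩
Path 2 = h;k:
  0 h→3 k→2
  1 h→2 k→2
  composite₂ = ⟨2 2⟩
Equal? YES — commutes

Answer: COMMUTES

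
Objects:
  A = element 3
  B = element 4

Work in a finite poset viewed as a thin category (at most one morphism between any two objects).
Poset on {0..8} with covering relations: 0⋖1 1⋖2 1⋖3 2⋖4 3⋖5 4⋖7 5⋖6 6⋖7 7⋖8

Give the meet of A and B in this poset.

Answer: A∧B = 1

Work:
{x : x<=A ∧ x<=B} = {0,1}  (A=3, B=4)
  0 <= 1
  1 <= 1
glb = 1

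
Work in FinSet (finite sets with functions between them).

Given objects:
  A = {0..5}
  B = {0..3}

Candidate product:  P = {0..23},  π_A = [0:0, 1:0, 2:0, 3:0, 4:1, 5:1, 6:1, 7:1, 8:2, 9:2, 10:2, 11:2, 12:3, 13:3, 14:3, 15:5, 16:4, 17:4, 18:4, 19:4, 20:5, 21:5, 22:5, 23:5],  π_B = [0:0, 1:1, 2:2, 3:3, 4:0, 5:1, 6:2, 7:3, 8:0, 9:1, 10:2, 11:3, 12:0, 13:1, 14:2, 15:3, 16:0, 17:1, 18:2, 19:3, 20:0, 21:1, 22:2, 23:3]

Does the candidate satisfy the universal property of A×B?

Answer: NOT A VALID PRODUCT — duplicate pair at indices 23,15

Derivation:
|A|·|B| = 6·4 = 24;  |P| = 24
Check the pairing map k ↦ (π_A(k), π_B(k)):
  0 : (0,0)
  1 : (0,1)
  2 : (0,2)
  3 : (0,3)
  4 : (1,0)
  5 : (1,1)
  6 : (1,2)
  7 : (1,3)
  8 : (2,0)
  9 : (2,1)
  10 : (2,2)
  11 : (2,3)
  12 : (3,0)
  13 : (3,1)
  14 : (3,2)
  15 : (5,3)
  16 : (4,0)
  17 : (4,1)
  18 : (4,2)
  19 : (4,3)
  20 : (5,0)
  21 : (5,1)
  22 : (5,2)
  23 : (5,3)  ✗ repeats pair of k=15
distinct pairs in image: 23 / 24 needed
  → (5,3) hit at k=15 and k=23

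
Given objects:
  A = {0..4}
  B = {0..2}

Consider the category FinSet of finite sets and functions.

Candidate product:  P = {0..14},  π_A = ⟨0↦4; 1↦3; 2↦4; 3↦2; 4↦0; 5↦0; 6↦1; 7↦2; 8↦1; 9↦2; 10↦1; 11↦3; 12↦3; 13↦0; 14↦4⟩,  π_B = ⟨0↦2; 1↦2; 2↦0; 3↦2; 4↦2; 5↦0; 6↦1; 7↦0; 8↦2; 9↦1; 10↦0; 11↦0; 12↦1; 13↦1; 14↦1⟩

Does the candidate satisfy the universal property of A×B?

|A|·|B| = 5·3 = 15;  |P| = 15
Check the pairing map k ↦ (π_A(k), π_B(k)):
  0 ↦ (4,2)
  1 ↦ (3,2)
  2 ↦ (4,0)
  3 ↦ (2,2)
  4 ↦ (0,2)
  5 ↦ (0,0)
  6 ↦ (1,1)
  7 ↦ (2,0)
  8 ↦ (1,2)
  9 ↦ (2,1)
  10 ↦ (1,0)
  11 ↦ (3,0)
  12 ↦ (3,1)
  13 ↦ (0,1)
  14 ↦ (4,1)
distinct pairs in image: 15 / 15 needed
  → bijection onto A×B; projections well-typed.

Answer: VALID PRODUCT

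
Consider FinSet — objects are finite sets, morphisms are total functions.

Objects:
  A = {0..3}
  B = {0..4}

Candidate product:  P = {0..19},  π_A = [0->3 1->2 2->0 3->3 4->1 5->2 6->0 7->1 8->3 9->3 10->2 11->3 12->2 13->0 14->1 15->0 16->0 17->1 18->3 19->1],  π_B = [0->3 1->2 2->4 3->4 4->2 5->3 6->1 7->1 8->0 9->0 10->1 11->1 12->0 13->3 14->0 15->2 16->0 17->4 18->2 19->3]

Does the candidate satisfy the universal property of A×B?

Answer: NOT A VALID PRODUCT — duplicate pair at indices 9,8

Derivation:
|A|·|B| = 4·5 = 20;  |P| = 20
Check the pairing map k ↦ (π_A(k), π_B(k)):
  0 -> (3,3)
  1 -> (2,2)
  2 -> (0,4)
  3 -> (3,4)
  4 -> (1,2)
  5 -> (2,3)
  6 -> (0,1)
  7 -> (1,1)
  8 -> (3,0)
  9 -> (3,0)  ✗ repeats pair of k=8
  10 -> (2,1)
  11 -> (3,1)
  12 -> (2,0)
  13 -> (0,3)
  14 -> (1,0)
  15 -> (0,2)
  16 -> (0,0)
  17 -> (1,4)
  18 -> (3,2)
  19 -> (1,3)
distinct pairs in image: 19 / 20 needed
  → (3,0) hit at k=8 and k=9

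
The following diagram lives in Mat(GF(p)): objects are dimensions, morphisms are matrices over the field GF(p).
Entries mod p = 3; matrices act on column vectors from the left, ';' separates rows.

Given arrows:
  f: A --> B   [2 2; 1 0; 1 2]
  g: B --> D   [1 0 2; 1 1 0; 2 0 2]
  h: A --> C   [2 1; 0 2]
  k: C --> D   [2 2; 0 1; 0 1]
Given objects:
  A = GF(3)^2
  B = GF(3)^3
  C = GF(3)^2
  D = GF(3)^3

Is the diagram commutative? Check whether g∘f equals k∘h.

Path 1 = f;g:
  e0=(1,0) f-->(2,1,1) g-->(1,0,0)
  e1=(0,1) f-->(2,0,2) g-->(0,2,2)
  composite₁ = [1 0; 0 2; 0 2]
Path 2 = h;k:
  e0=(1,0) h-->(2,0) k-->(1,0,0)
  e1=(0,1) h-->(1,2) k-->(0,2,2)
  composite₂ = [1 0; 0 2; 0 2]
Equal? equal; square commutes

Answer: COMMUTES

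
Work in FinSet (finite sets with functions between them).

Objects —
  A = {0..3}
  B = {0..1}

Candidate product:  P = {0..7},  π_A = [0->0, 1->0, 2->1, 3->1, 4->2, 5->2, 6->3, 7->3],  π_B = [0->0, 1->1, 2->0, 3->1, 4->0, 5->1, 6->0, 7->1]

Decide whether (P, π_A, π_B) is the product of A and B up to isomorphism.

|A|·|B| = 4·2 = 8;  |P| = 8
Check the pairing map k ↦ (π_A(k), π_B(k)):
  0 -> (0,0)
  1 -> (0,1)
  2 -> (1,0)
  3 -> (1,1)
  4 -> (2,0)
  5 -> (2,1)
  6 -> (3,0)
  7 -> (3,1)
distinct pairs in image: 8 / 8 needed
  → bijection onto A×B; projections well-typed.

Answer: VALID PRODUCT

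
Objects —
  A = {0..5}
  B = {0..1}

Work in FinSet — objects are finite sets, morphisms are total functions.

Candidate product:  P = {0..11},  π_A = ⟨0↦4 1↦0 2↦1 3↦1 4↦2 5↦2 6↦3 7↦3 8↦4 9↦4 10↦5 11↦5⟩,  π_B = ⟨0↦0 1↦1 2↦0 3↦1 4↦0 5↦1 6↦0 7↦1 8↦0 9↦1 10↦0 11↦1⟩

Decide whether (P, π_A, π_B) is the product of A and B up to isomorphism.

Answer: NOT A VALID PRODUCT — duplicate pair at indices 8,0

Work:
|A|·|B| = 6·2 = 12;  |P| = 12
Check the pairing map k ↦ (π_A(k), π_B(k)):
  0 ↦ (4,0)
  1 ↦ (0,1)
  2 ↦ (1,0)
  3 ↦ (1,1)
  4 ↦ (2,0)
  5 ↦ (2,1)
  6 ↦ (3,0)
  7 ↦ (3,1)
  8 ↦ (4,0)  ✗ repeats pair of k=0
  9 ↦ (4,1)
  10 ↦ (5,0)
  11 ↦ (5,1)
distinct pairs in image: 11 / 12 needed
  → (4,0) hit at k=0 and k=8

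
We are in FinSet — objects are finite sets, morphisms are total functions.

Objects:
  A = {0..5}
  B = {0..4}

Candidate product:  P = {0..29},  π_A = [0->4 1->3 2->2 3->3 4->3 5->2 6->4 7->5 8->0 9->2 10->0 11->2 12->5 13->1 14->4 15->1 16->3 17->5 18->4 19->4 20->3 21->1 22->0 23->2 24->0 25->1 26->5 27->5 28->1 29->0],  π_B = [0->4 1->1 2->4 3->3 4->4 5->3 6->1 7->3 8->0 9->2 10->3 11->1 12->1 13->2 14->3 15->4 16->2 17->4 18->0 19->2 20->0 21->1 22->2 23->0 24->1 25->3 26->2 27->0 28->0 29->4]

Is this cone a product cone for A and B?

|A|·|B| = 6·5 = 30;  |P| = 30
Check the pairing map k ↦ (π_A(k), π_B(k)):
  0 -> (4,4)
  1 -> (3,1)
  2 -> (2,4)
  3 -> (3,3)
  4 -> (3,4)
  5 -> (2,3)
  6 -> (4,1)
  7 -> (5,3)
  8 -> (0,0)
  9 -> (2,2)
  10 -> (0,3)
  11 -> (2,1)
  12 -> (5,1)
  13 -> (1,2)
  14 -> (4,3)
  15 -> (1,4)
  16 -> (3,2)
  17 -> (5,4)
  18 -> (4,0)
  19 -> (4,2)
  20 -> (3,0)
  21 -> (1,1)
  22 -> (0,2)
  23 -> (2,0)
  24 -> (0,1)
  25 -> (1,3)
  26 -> (5,2)
  27 -> (5,0)
  28 -> (1,0)
  29 -> (0,4)
distinct pairs in image: 30 / 30 needed
  → bijection onto A×B; projections well-typed.

Answer: VALID PRODUCT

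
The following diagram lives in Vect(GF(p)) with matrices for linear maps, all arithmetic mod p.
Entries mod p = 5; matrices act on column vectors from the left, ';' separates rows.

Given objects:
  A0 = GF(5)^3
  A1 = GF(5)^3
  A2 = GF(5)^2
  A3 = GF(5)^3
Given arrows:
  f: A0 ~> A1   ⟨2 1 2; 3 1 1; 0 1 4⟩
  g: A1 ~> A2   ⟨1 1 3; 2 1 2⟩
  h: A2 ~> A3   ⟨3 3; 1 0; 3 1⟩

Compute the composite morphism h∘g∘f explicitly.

Answer: ⟨1 0 4; 0 0 0; 2 0 3⟩

Derivation:
  e0=[1,0,0] f~>[2,3,0] g~>[0,2] h~>[1,0,2]
  e1=[0,1,0] f~>[1,1,1] g~>[0,0] h~>[0,0,0]
  e2=[0,0,1] f~>[2,1,4] g~>[0,3] h~>[4,0,3]
result: ⟨1 0 4; 0 0 0; 2 0 3⟩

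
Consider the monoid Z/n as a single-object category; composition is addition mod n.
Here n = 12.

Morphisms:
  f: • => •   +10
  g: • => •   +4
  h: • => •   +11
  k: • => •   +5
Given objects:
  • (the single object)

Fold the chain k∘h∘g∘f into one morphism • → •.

  0 +10≡10 +4≡2 +11≡1 +5≡6  (mod 12)
result: +6

Answer: +6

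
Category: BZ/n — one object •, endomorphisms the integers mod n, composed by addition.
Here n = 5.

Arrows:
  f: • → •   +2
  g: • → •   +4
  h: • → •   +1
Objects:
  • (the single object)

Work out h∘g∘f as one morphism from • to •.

  0 +2≡2 +4≡1 +1≡2  (mod 5)
⟦path⟧: +2

Answer: +2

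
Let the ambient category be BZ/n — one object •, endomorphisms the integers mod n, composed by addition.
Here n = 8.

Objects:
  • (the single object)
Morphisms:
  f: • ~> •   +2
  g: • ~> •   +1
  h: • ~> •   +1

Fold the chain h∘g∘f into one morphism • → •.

Answer: +4

Derivation:
  0 +2≡2 +1≡3 +1≡4  (mod 8)
⟦path⟧: +4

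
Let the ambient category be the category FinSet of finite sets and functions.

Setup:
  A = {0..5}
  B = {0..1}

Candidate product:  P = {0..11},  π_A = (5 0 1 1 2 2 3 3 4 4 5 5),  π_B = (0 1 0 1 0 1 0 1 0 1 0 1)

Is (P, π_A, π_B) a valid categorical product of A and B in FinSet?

|A|·|B| = 6·2 = 12;  |P| = 12
Check the pairing map k ↦ (π_A(k), π_B(k)):
  0 -> (5,0)
  1 -> (0,1)
  2 -> (1,0)
  3 -> (1,1)
  4 -> (2,0)
  5 -> (2,1)
  6 -> (3,0)
  7 -> (3,1)
  8 -> (4,0)
  9 -> (4,1)
  10 -> (5,0)  ✗ repeats pair of k=0
  11 -> (5,1)
distinct pairs in image: 11 / 12 needed
  → (5,0) hit at k=0 and k=10

Answer: NOT A VALID PRODUCT — duplicate pair at indices 10,0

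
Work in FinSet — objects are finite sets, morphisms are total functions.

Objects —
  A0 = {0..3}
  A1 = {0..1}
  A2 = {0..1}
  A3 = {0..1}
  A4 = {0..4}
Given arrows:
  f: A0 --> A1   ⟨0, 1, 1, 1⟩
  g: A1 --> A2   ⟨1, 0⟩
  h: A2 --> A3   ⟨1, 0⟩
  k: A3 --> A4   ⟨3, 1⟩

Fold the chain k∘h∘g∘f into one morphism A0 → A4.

  0 f-->0 g-->1 h-->0 k-->3
  1 f-->1 g-->0 h-->1 k-->1
  2 f-->1 g-->0 h-->1 k-->1
  3 f-->1 g-->0 h-->1 k-->1
result: ⟨3, 1, 1, 1⟩

Answer: ⟨3, 1, 1, 1⟩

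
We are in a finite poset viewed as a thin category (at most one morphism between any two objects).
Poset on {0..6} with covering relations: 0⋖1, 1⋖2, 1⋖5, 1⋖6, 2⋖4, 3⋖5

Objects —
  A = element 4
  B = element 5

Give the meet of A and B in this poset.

Common predecessors of 4,5: {0,1}
  0 <= 1
  1 <= 1
glb = 1

Answer: A∧B = 1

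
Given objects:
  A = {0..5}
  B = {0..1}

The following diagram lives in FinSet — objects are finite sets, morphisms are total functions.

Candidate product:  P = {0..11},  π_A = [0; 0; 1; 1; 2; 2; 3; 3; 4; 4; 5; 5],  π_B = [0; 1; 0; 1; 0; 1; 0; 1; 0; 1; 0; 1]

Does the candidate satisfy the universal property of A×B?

Answer: VALID PRODUCT

Derivation:
|A|·|B| = 6·2 = 12;  |P| = 12
Check the pairing map k ↦ (π_A(k), π_B(k)):
  0 : (0,0)
  1 : (0,1)
  2 : (1,0)
  3 : (1,1)
  4 : (2,0)
  5 : (2,1)
  6 : (3,0)
  7 : (3,1)
  8 : (4,0)
  9 : (4,1)
  10 : (5,0)
  11 : (5,1)
distinct pairs in image: 12 / 12 needed
  → bijection onto A×B; projections well-typed.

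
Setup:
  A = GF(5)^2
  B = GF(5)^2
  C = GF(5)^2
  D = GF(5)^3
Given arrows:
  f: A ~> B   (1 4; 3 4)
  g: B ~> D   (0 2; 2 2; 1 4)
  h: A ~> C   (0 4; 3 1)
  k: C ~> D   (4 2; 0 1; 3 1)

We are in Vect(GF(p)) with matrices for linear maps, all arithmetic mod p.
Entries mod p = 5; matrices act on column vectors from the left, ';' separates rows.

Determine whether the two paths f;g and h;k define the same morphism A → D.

Path 1 = f;g:
  e0=[1,0] f~>[1,3] g~>[1,3,3]
  e1=[0,1] f~>[4,4] g~>[3,1,0]
  ⟦path⟧₁ = (1 3; 3 1; 3 0)
Path 2 = h;k:
  e0=[1,0] h~>[0,3] k~>[1,3,3]
  e1=[0,1] h~>[4,1] k~>[3,1,3]
  ⟦path⟧₂ = (1 3; 3 1; 3 3)
Equal? differ; not commutative

Answer: DOES NOT COMMUTE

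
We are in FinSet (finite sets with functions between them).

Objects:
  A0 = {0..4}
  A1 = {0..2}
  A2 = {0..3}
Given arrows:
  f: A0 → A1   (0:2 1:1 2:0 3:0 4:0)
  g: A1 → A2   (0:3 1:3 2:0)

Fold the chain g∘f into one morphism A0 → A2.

  0 f→2 g→0
  1 f→1 g→3
  2 f→0 g→3
  3 f→0 g→3
  4 f→0 g→3
⟦path⟧: (0:0 1:3 2:3 3:3 4:3)

Answer: (0:0 1:3 2:3 3:3 4:3)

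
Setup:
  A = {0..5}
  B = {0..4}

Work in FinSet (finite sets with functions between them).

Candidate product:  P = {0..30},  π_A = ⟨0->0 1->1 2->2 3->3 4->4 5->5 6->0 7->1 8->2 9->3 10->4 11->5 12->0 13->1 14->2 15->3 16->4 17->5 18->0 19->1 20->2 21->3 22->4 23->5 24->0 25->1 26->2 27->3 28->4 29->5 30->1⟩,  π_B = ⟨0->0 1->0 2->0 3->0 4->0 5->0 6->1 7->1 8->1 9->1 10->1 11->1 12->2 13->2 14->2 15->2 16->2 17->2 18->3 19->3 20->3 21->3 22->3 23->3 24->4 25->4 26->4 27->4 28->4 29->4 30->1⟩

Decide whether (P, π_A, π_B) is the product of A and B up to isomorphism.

|A|·|B| = 6·5 = 30;  |P| = 31
  → cardinalities differ; no bijection possible.

Answer: NOT A VALID PRODUCT — |P|=31 ≠ |A|·|B|=30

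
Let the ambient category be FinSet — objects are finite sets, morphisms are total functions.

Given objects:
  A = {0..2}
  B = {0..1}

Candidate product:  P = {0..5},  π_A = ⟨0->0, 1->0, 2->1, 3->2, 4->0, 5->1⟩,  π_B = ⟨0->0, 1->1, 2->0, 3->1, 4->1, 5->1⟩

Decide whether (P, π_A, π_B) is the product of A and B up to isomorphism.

|A|·|B| = 3·2 = 6;  |P| = 6
Check the pairing map k ↦ (π_A(k), π_B(k)):
  0 -> (0,0)
  1 -> (0,1)
  2 -> (1,0)
  3 -> (2,1)
  4 -> (0,1)  ✗ repeats pair of k=1
  5 -> (1,1)
distinct pairs in image: 5 / 6 needed
  → (0,1) hit at k=1 and k=4

Answer: NOT A VALID PRODUCT — duplicate pair at indices 4,1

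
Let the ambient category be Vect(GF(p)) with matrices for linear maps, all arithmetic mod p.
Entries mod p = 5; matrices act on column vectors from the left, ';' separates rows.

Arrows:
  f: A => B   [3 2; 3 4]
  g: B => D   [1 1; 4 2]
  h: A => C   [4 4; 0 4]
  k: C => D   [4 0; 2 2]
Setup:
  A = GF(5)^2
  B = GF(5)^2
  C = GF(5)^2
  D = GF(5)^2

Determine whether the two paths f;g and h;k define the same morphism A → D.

Path 1 = f;g:
  e0=⟨1,0⟩ f=>⟨3,3⟩ g=>⟨1,3⟩
  e1=⟨0,1⟩ f=>⟨2,4⟩ g=>⟨1,1⟩
  result₁ = [1 1; 3 1]
Path 2 = h;k:
  e0=⟨1,0⟩ h=>⟨4,0⟩ k=>⟨1,3⟩
  e1=⟨0,1⟩ h=>⟨4,4⟩ k=>⟨1,1⟩
  result₂ = [1 1; 3 1]
Equal? equal; square commutes

Answer: COMMUTES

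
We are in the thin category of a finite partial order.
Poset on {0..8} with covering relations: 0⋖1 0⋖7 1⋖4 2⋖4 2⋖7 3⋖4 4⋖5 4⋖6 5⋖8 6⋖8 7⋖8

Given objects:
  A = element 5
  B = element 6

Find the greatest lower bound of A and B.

Answer: A∧B = 4

Derivation:
Lower bounds of A=5 and B=6: {0,1,2,3,4}
  0 <= 4
  1 <= 4
  2 <= 4
  3 <= 4
  4 <= 4
glb = 4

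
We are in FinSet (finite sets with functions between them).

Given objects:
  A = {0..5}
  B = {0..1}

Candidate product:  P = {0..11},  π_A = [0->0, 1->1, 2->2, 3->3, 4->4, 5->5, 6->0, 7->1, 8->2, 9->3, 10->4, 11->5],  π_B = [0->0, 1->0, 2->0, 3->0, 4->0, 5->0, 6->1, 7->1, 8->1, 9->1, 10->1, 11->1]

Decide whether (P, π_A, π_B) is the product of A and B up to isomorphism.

|A|·|B| = 6·2 = 12;  |P| = 12
Check the pairing map k ↦ (π_A(k), π_B(k)):
  0 -> (0,0)
  1 -> (1,0)
  2 -> (2,0)
  3 -> (3,0)
  4 -> (4,0)
  5 -> (5,0)
  6 -> (0,1)
  7 -> (1,1)
  8 -> (2,1)
  9 -> (3,1)
  10 -> (4,1)
  11 -> (5,1)
distinct pairs in image: 12 / 12 needed
  → bijection onto A×B; projections well-typed.

Answer: VALID PRODUCT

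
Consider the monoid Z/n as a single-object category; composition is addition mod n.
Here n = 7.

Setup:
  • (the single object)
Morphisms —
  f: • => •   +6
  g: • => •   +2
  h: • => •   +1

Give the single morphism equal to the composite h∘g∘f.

Answer: +2

Derivation:
  0 +6≡6 +2≡1 +1≡2  (mod 7)
composite: +2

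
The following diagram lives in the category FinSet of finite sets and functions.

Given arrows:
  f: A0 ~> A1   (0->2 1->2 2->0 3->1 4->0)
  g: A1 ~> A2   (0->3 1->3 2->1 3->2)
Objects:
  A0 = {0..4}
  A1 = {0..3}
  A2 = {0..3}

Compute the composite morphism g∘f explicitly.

Answer: (0->1 1->1 2->3 3->3 4->3)

Work:
  0 f~>2 g~>1
  1 f~>2 g~>1
  2 f~>0 g~>3
  3 f~>1 g~>3
  4 f~>0 g~>3
⟦path⟧: (0->1 1->1 2->3 3->3 4->3)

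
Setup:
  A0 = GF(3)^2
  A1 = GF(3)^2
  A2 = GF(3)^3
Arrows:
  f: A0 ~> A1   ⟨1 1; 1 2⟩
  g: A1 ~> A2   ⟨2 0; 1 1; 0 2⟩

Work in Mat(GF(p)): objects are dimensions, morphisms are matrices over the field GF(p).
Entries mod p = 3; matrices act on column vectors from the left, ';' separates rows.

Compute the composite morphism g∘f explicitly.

  e0=⟨1,0⟩ f~>⟨1,1⟩ g~>⟨2,2,2⟩
  e1=⟨0,1⟩ f~>⟨1,2⟩ g~>⟨2,0,1⟩
result: ⟨2 2; 2 0; 2 1⟩

Answer: ⟨2 2; 2 0; 2 1⟩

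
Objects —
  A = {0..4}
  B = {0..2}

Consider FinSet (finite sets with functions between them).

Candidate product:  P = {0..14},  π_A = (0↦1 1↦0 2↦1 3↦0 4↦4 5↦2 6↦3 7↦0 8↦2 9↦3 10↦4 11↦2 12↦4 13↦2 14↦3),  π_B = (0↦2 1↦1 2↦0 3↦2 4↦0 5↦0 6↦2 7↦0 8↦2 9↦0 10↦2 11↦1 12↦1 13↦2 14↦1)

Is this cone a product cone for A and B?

Answer: NOT A VALID PRODUCT — duplicate pair at indices 13,8

Derivation:
|A|·|B| = 5·3 = 15;  |P| = 15
Check the pairing map k ↦ (π_A(k), π_B(k)):
  0 ↦ (1,2)
  1 ↦ (0,1)
  2 ↦ (1,0)
  3 ↦ (0,2)
  4 ↦ (4,0)
  5 ↦ (2,0)
  6 ↦ (3,2)
  7 ↦ (0,0)
  8 ↦ (2,2)
  9 ↦ (3,0)
  10 ↦ (4,2)
  11 ↦ (2,1)
  12 ↦ (4,1)
  13 ↦ (2,2)  ✗ repeats pair of k=8
  14 ↦ (3,1)
distinct pairs in image: 14 / 15 needed
  → (2,2) hit at k=8 and k=13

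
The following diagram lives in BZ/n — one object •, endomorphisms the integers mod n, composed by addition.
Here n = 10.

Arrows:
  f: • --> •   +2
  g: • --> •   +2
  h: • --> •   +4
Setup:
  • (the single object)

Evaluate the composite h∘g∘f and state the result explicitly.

  0 +2≡2 +2≡4 +4≡8  (mod 10)
result: +8

Answer: +8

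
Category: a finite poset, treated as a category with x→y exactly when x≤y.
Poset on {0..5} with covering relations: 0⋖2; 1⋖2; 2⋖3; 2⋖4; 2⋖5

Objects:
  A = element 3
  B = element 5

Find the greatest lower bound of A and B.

Answer: A∧B = 2

Work:
Lower bounds of A=3 and B=5: {0,1,2}
  0 ≤ 2
  1 ≤ 2
  2 ≤ 2
glb = 2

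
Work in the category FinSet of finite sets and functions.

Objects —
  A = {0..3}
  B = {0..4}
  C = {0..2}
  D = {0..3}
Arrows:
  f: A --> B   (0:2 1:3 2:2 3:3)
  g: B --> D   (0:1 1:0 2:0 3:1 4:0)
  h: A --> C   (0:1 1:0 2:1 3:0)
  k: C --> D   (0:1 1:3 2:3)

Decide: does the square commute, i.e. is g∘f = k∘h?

Along f;g (path 1):
  0 f-->2 g-->0
  1 f-->3 g-->1
  2 f-->2 g-->0
  3 f-->3 g-->1
  result₁ = (0:0 1:1 2:0 3:1)
Along h;k (path 2):
  0 h-->1 k-->3
  1 h-->0 k-->1
  2 h-->1 k-->3
  3 h-->0 k-->1
  result₂ = (0:3 1:1 2:3 3:1)
Equal? NO — does not commute

Answer: DOES NOT COMMUTE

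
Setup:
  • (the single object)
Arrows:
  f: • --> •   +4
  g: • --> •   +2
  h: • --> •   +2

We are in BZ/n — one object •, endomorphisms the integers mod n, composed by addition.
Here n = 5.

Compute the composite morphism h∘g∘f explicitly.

  0 +4≡4 +2≡1 +2≡3  (mod 5)
result: +3

Answer: +3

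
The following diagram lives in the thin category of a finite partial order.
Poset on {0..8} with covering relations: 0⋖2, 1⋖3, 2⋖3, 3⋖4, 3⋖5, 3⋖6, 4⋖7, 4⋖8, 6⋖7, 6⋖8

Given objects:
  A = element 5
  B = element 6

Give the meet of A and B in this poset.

Lower bounds of A=5 and B=6: {0,1,2,3}
  0 <= 3
  1 <= 3
  2 <= 3
  3 <= 3
glb = 3

Answer: A∧B = 3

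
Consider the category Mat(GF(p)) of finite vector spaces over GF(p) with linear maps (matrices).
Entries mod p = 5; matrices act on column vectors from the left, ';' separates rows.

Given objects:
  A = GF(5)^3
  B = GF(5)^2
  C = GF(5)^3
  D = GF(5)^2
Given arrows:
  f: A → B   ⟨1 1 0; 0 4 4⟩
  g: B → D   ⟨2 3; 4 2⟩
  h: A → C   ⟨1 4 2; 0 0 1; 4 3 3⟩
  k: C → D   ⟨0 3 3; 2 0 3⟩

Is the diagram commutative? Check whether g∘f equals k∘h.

Along f;g (path 1):
  e0=[1,0,0] f→[1,0] g→[2,4]
  e1=[0,1,0] f→[1,4] g→[4,2]
  e2=[0,0,1] f→[0,4] g→[2,3]
  ⟦path⟧₁ = ⟨2 4 2; 4 2 3⟩
Along h;k (path 2):
  e0=[1,0,0] h→[1,0,4] k→[2,4]
  e1=[0,1,0] h→[4,0,3] k→[4,2]
  e2=[0,0,1] h→[2,1,3] k→[2,3]
  ⟦path⟧₂ = ⟨2 4 2; 4 2 3⟩
Equal? YES — commutes

Answer: COMMUTES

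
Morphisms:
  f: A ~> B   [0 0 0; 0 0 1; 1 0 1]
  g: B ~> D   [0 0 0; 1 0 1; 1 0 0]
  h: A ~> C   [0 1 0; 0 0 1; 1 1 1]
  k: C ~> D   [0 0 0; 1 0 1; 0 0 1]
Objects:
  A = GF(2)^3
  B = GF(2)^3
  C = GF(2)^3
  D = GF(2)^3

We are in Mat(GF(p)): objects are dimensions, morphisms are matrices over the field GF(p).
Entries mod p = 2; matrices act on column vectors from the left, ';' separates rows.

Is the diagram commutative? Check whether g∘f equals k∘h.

Along f;g (path 1):
  e0=⟨1,0,0⟩ f~>⟨0,0,1⟩ g~>⟨0,1,0⟩
  e1=⟨0,1,0⟩ f~>⟨0,0,0⟩ g~>⟨0,0,0⟩
  e2=⟨0,0,1⟩ f~>⟨0,1,1⟩ g~>⟨0,1,0⟩
  ⟦path⟧₁ = [0 0 0; 1 0 1; 0 0 0]
Along h;k (path 2):
  e0=⟨1,0,0⟩ h~>⟨0,0,1⟩ k~>⟨0,1,1⟩
  e1=⟨0,1,0⟩ h~>⟨1,0,1⟩ k~>⟨0,0,1⟩
  e2=⟨0,0,1⟩ h~>⟨0,1,1⟩ k~>⟨0,1,1⟩
  ⟦path⟧₂ = [0 0 0; 1 0 1; 1 1 1]
Equal? distinct morphisms ✗

Answer: DOES NOT COMMUTE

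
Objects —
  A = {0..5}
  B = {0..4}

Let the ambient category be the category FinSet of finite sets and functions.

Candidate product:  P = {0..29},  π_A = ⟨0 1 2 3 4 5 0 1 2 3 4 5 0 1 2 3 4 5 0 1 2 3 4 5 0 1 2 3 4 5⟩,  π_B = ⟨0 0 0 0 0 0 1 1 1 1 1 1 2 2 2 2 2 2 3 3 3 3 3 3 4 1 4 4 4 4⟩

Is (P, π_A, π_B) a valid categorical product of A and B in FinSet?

|A|·|B| = 6·5 = 30;  |P| = 30
Check the pairing map k ↦ (π_A(k), π_B(k)):
  0 : (0,0)
  1 : (1,0)
  2 : (2,0)
  3 : (3,0)
  4 : (4,0)
  5 : (5,0)
  6 : (0,1)
  7 : (1,1)
  8 : (2,1)
  9 : (3,1)
  10 : (4,1)
  11 : (5,1)
  12 : (0,2)
  13 : (1,2)
  14 : (2,2)
  15 : (3,2)
  16 : (4,2)
  17 : (5,2)
  18 : (0,3)
  19 : (1,3)
  20 : (2,3)
  21 : (3,3)
  22 : (4,3)
  23 : (5,3)
  24 : (0,4)
  25 : (1,1)  ✗ repeats pair of k=7
  26 : (2,4)
  27 : (3,4)
  28 : (4,4)
  29 : (5,4)
distinct pairs in image: 29 / 30 needed
  → (1,1) hit at k=7 and k=25

Answer: NOT A VALID PRODUCT — duplicate pair at indices 7,25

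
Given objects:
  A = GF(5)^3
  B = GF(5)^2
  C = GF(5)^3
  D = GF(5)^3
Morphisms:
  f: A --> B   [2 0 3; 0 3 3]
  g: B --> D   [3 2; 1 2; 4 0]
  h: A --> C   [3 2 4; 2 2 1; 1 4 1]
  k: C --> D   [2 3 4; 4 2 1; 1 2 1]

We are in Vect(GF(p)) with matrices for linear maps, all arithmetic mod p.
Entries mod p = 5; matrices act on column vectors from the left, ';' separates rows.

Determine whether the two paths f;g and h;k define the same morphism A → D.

Path 1 = f;g:
  e0=⟨1,0,0⟩ f-->⟨2,0⟩ g-->⟨1,2,3⟩
  e1=⟨0,1,0⟩ f-->⟨0,3⟩ g-->⟨1,1,0⟩
  e2=⟨0,0,1⟩ f-->⟨3,3⟩ g-->⟨0,4,2⟩
  result₁ = [1 1 0; 2 1 4; 3 0 2]
Path 2 = h;k:
  e0=⟨1,0,0⟩ h-->⟨3,2,1⟩ k-->⟨1,2,3⟩
  e1=⟨0,1,0⟩ h-->⟨2,2,4⟩ k-->⟨1,1,0⟩
  e2=⟨0,0,1⟩ h-->⟨4,1,1⟩ k-->⟨0,4,2⟩
  result₂ = [1 1 0; 2 1 4; 3 0 2]
Equal? equal; square commutes

Answer: COMMUTES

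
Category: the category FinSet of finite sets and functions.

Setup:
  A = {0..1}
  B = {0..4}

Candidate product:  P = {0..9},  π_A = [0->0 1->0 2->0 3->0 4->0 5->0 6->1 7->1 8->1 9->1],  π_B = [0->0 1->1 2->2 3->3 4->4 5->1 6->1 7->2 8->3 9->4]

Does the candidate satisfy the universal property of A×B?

|A|·|B| = 2·5 = 10;  |P| = 10
Check the pairing map k ↦ (π_A(k), π_B(k)):
  0 -> (0,0)
  1 -> (0,1)
  2 -> (0,2)
  3 -> (0,3)
  4 -> (0,4)
  5 -> (0,1)  ✗ repeats pair of k=1
  6 -> (1,1)
  7 -> (1,2)
  8 -> (1,3)
  9 -> (1,4)
distinct pairs in image: 9 / 10 needed
  → (0,1) hit at k=1 and k=5

Answer: NOT A VALID PRODUCT — duplicate pair at indices 1,5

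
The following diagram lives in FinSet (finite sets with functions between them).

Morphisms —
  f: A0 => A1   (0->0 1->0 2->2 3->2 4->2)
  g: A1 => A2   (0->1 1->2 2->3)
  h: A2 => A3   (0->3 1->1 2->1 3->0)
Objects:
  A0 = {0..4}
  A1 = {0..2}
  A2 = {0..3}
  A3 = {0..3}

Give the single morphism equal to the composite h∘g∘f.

  0 f=>0 g=>1 h=>1
  1 f=>0 g=>1 h=>1
  2 f=>2 g=>3 h=>0
  3 f=>2 g=>3 h=>0
  4 f=>2 g=>3 h=>0
composite: (0->1 1->1 2->0 3->0 4->0)

Answer: (0->1 1->1 2->0 3->0 4->0)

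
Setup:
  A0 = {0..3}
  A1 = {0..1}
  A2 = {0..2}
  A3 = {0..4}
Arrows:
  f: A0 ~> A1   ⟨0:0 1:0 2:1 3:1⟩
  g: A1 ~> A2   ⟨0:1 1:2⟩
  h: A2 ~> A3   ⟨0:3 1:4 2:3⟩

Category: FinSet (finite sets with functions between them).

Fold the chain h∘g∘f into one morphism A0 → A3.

Answer: ⟨0:4 1:4 2:3 3:3⟩

Derivation:
  0 f~>0 g~>1 h~>4
  1 f~>0 g~>1 h~>4
  2 f~>1 g~>2 h~>3
  3 f~>1 g~>2 h~>3
result: ⟨0:4 1:4 2:3 3:3⟩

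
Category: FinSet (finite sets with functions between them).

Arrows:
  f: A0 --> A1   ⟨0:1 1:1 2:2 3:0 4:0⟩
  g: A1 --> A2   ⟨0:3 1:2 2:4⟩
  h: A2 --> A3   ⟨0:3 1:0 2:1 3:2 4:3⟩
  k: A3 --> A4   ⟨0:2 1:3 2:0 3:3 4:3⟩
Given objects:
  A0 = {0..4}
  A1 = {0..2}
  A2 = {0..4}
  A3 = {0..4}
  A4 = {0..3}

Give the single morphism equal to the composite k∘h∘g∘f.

Answer: ⟨0:3 1:3 2:3 3:0 4:0⟩

Derivation:
  0 f-->1 g-->2 h-->1 k-->3
  1 f-->1 g-->2 h-->1 k-->3
  2 f-->2 g-->4 h-->3 k-->3
  3 f-->0 g-->3 h-->2 k-->0
  4 f-->0 g-->3 h-->2 k-->0
result: ⟨0:3 1:3 2:3 3:0 4:0⟩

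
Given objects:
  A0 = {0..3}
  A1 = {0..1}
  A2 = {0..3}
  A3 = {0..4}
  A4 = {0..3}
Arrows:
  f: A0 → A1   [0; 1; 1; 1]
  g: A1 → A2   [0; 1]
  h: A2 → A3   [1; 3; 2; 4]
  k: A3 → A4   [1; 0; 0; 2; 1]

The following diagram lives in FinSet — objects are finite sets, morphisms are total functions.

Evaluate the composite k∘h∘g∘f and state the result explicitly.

  0 f→0 g→0 h→1 k→0
  1 f→1 g→1 h→3 k→2
  2 f→1 g→1 h→3 k→2
  3 f→1 g→1 h→3 k→2
⟦path⟧: [0; 2; 2; 2]

Answer: [0; 2; 2; 2]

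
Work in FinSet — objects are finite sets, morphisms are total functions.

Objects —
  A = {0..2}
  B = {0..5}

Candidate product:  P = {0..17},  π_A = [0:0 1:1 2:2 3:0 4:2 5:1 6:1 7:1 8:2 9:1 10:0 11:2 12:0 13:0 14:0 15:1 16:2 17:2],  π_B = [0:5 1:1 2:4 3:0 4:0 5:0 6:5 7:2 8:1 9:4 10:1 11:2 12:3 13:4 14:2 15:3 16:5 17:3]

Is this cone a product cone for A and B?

Answer: VALID PRODUCT

Trace:
|A|·|B| = 3·6 = 18;  |P| = 18
Check the pairing map k ↦ (π_A(k), π_B(k)):
  0 : (0,5)
  1 : (1,1)
  2 : (2,4)
  3 : (0,0)
  4 : (2,0)
  5 : (1,0)
  6 : (1,5)
  7 : (1,2)
  8 : (2,1)
  9 : (1,4)
  10 : (0,1)
  11 : (2,2)
  12 : (0,3)
  13 : (0,4)
  14 : (0,2)
  15 : (1,3)
  16 : (2,5)
  17 : (2,3)
distinct pairs in image: 18 / 18 needed
  → bijection onto A×B; projections well-typed.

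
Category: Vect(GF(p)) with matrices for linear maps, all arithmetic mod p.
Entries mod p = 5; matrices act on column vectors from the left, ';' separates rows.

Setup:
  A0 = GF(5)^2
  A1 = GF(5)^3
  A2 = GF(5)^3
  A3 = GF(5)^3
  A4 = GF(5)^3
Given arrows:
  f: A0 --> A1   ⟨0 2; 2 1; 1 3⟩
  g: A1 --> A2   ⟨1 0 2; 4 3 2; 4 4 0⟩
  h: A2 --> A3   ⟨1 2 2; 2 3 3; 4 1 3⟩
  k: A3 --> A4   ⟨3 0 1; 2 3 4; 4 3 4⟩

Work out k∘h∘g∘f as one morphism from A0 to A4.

Answer: ⟨2 3; 4 1; 2 3⟩

Derivation:
  e0=(1,0) f-->(0,2,1) g-->(2,3,3) h-->(4,2,0) k-->(2,4,2)
  e1=(0,1) f-->(2,1,3) g-->(3,2,2) h-->(1,3,0) k-->(3,1,3)
⟦path⟧: ⟨2 3; 4 1; 2 3⟩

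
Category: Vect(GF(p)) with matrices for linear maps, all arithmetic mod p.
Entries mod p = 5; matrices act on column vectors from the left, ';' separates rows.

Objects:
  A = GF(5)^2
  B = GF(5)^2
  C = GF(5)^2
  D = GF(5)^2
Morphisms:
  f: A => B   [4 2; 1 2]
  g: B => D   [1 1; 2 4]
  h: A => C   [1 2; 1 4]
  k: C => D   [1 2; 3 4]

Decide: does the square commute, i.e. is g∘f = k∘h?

1) trace f;g:
  e0=(1,0) f=>(4,1) g=>(0,2)
  e1=(0,1) f=>(2,2) g=>(4,2)
  ⟦path⟧₁ = [0 4; 2 2]
2) trace h;k:
  e0=(1,0) h=>(1,1) k=>(3,2)
  e1=(0,1) h=>(2,4) k=>(0,2)
  ⟦path⟧₂ = [3 0; 2 2]
Equal? distinct morphisms ✗

Answer: DOES NOT COMMUTE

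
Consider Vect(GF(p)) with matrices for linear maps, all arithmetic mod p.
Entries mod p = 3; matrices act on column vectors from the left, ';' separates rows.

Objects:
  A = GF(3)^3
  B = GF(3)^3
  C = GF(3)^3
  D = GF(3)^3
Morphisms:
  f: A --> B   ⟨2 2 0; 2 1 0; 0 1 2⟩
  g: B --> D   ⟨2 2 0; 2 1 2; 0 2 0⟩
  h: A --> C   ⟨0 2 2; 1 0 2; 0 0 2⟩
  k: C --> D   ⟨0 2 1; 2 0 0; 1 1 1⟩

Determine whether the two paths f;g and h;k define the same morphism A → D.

Path 1 = f;g:
  e0=(1,0,0) f-->(2,2,0) g-->(2,0,1)
  e1=(0,1,0) f-->(2,1,1) g-->(0,1,2)
  e2=(0,0,1) f-->(0,0,2) g-->(0,1,0)
  result₁ = ⟨2 0 0; 0 1 1; 1 2 0⟩
Path 2 = h;k:
  e0=(1,0,0) h-->(0,1,0) k-->(2,0,1)
  e1=(0,1,0) h-->(2,0,0) k-->(0,1,2)
  e2=(0,0,1) h-->(2,2,2) k-->(0,1,0)
  result₂ = ⟨2 0 0; 0 1 1; 1 2 0⟩
Equal? equal; square commutes

Answer: COMMUTES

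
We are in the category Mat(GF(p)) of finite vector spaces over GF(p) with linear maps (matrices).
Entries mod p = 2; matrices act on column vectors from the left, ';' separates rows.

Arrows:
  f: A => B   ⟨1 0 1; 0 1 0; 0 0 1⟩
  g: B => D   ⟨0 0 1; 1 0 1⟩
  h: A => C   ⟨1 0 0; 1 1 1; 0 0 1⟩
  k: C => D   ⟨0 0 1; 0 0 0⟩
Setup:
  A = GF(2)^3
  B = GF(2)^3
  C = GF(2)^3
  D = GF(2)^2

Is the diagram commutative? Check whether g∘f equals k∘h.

Answer: DOES NOT COMMUTE

Derivation:
1) trace f;g:
  e0=(1,0,0) f=>(1,0,0) g=>(0,1)
  e1=(0,1,0) f=>(0,1,0) g=>(0,0)
  e2=(0,0,1) f=>(1,0,1) g=>(1,0)
  ⟦path⟧₁ = ⟨0 0 1; 1 0 0⟩
2) trace h;k:
  e0=(1,0,0) h=>(1,1,0) k=>(0,0)
  e1=(0,1,0) h=>(0,1,0) k=>(0,0)
  e2=(0,0,1) h=>(0,1,1) k=>(1,0)
  ⟦path⟧₂ = ⟨0 0 1; 0 0 0⟩
Equal? NO — does not commute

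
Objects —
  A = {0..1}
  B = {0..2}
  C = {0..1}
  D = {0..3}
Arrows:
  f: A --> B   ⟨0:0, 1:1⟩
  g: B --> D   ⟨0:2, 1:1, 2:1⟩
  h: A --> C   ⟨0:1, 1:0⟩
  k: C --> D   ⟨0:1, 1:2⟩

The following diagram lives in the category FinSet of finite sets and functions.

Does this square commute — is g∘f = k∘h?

Answer: COMMUTES

Work:
1) trace f;g:
  0 f-->0 g-->2
  1 f-->1 g-->1
  result₁ = ⟨0:2, 1:1⟩
2) trace h;k:
  0 h-->1 k-->2
  1 h-->0 k-->1
  result₂ = ⟨0:2, 1:1⟩
Equal? YES — commutes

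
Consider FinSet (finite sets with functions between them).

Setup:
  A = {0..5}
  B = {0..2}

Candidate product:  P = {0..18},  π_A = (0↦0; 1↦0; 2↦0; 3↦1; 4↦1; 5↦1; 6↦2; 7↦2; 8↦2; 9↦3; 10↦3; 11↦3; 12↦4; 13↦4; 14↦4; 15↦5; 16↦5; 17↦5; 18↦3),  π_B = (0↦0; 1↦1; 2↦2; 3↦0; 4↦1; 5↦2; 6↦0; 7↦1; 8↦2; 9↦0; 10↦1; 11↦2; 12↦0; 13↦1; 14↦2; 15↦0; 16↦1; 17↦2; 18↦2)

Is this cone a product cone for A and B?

Answer: NOT A VALID PRODUCT — |P|=19 ≠ |A|·|B|=18

Trace:
|A|·|B| = 6·3 = 18;  |P| = 19
  → cardinalities differ; no bijection possible.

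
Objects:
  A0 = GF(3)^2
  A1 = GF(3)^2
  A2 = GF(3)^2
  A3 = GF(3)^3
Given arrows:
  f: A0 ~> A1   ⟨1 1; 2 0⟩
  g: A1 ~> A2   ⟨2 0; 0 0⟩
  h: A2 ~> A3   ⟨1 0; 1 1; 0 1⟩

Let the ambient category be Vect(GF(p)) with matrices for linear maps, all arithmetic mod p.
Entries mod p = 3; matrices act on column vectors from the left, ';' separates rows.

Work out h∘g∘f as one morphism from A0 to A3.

  e0=[1,0] f~>[1,2] g~>[2,0] h~>[2,2,0]
  e1=[0,1] f~>[1,0] g~>[2,0] h~>[2,2,0]
composite: ⟨2 2; 2 2; 0 0⟩

Answer: ⟨2 2; 2 2; 0 0⟩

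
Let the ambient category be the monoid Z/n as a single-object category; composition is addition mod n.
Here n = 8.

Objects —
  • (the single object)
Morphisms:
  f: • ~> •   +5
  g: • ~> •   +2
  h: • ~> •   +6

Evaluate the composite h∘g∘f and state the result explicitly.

Answer: +5

Derivation:
  0 +5≡5 +2≡7 +6≡5  (mod 8)
result: +5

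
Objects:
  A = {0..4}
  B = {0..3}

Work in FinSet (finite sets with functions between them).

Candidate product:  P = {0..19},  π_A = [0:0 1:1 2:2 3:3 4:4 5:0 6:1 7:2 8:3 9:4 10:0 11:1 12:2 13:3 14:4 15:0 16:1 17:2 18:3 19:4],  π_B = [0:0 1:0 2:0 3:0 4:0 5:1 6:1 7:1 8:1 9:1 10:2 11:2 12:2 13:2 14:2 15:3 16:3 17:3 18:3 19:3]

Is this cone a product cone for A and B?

Answer: VALID PRODUCT

Derivation:
|A|·|B| = 5·4 = 20;  |P| = 20
Check the pairing map k ↦ (π_A(k), π_B(k)):
  0 : (0,0)
  1 : (1,0)
  2 : (2,0)
  3 : (3,0)
  4 : (4,0)
  5 : (0,1)
  6 : (1,1)
  7 : (2,1)
  8 : (3,1)
  9 : (4,1)
  10 : (0,2)
  11 : (1,2)
  12 : (2,2)
  13 : (3,2)
  14 : (4,2)
  15 : (0,3)
  16 : (1,3)
  17 : (2,3)
  18 : (3,3)
  19 : (4,3)
distinct pairs in image: 20 / 20 needed
  → bijection onto A×B; projections well-typed.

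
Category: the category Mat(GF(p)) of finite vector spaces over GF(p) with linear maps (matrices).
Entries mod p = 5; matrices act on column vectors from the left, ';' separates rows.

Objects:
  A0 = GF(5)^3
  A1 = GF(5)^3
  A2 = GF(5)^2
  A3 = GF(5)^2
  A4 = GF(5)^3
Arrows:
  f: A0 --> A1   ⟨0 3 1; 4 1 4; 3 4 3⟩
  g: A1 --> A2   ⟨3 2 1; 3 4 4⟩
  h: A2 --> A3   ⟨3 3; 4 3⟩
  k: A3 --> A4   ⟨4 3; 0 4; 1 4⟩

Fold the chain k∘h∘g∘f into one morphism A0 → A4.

  e0=[1,0,0] f-->[0,4,3] g-->[1,3] h-->[2,3] k-->[2,2,4]
  e1=[0,1,0] f-->[3,1,4] g-->[0,4] h-->[2,2] k-->[4,3,0]
  e2=[0,0,1] f-->[1,4,3] g-->[4,1] h-->[0,4] k-->[2,1,1]
result: ⟨2 4 2; 2 3 1; 4 0 1⟩

Answer: ⟨2 4 2; 2 3 1; 4 0 1⟩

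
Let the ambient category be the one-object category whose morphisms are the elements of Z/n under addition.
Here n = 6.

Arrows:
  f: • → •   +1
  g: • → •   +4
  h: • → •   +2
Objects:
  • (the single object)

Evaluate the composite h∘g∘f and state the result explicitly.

Answer: +1

Work:
  0 +1≡1 +4≡5 +2≡1  (mod 6)
composite: +1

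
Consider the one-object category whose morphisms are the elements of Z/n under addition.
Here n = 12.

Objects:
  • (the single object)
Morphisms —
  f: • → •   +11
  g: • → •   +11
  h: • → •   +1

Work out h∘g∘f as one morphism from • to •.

Answer: +11

Work:
  0 +11≡11 +11≡10 +1≡11  (mod 12)
⟦path⟧: +11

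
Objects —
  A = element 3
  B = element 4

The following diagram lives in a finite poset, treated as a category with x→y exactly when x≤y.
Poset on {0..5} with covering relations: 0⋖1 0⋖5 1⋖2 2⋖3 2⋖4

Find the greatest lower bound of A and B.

Answer: A∧B = 2

Derivation:
{x : x≤A ∧ x≤B} = {0,1,2}  (A=3, B=4)
  0 ≤ 2
  1 ≤ 2
  2 ≤ 2
glb = 2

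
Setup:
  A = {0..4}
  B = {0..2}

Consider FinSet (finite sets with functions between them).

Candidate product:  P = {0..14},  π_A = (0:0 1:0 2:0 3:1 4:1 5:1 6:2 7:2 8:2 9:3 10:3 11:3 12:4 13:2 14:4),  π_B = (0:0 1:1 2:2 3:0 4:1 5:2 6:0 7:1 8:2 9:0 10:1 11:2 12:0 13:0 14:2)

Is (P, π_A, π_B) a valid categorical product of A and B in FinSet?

|A|·|B| = 5·3 = 15;  |P| = 15
Check the pairing map k ↦ (π_A(k), π_B(k)):
  0 : (0,0)
  1 : (0,1)
  2 : (0,2)
  3 : (1,0)
  4 : (1,1)
  5 : (1,2)
  6 : (2,0)
  7 : (2,1)
  8 : (2,2)
  9 : (3,0)
  10 : (3,1)
  11 : (3,2)
  12 : (4,0)
  13 : (2,0)  ✗ repeats pair of k=6
  14 : (4,2)
distinct pairs in image: 14 / 15 needed
  → (2,0) hit at k=6 and k=13

Answer: NOT A VALID PRODUCT — duplicate pair at indices 6,13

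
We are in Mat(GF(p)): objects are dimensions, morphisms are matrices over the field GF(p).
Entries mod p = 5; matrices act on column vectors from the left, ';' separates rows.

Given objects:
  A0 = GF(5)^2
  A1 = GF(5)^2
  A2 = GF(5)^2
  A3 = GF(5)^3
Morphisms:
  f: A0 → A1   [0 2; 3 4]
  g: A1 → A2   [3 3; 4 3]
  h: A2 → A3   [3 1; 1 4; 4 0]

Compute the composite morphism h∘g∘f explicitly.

Answer: [1 4; 0 3; 1 2]

Derivation:
  e0=(1,0) f→(0,3) g→(4,4) h→(1,0,1)
  e1=(0,1) f→(2,4) g→(3,0) h→(4,3,2)
⟦path⟧: [1 4; 0 3; 1 2]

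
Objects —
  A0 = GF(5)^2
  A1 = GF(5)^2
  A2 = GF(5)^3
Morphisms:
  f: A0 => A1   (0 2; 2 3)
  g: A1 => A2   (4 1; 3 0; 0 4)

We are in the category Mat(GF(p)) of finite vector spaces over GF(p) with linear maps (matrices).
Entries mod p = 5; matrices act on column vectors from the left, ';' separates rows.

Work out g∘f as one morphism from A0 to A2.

Answer: (2 1; 0 1; 3 2)

Work:
  e0=⟨1,0⟩ f=>⟨0,2⟩ g=>⟨2,0,3⟩
  e1=⟨0,1⟩ f=>⟨2,3⟩ g=>⟨1,1,2⟩
composite: (2 1; 0 1; 3 2)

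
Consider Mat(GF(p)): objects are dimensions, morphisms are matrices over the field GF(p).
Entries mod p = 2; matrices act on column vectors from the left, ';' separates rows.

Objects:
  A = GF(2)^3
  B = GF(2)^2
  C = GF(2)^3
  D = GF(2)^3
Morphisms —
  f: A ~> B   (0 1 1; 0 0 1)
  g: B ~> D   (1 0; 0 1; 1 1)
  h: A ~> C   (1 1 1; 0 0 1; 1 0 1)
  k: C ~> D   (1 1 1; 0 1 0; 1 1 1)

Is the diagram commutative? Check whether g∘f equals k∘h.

Path 1 = f;g:
  e0=(1,0,0) f~>(0,0) g~>(0,0,0)
  e1=(0,1,0) f~>(1,0) g~>(1,0,1)
  e2=(0,0,1) f~>(1,1) g~>(1,1,0)
  ⟦path⟧₁ = (0 1 1; 0 0 1; 0 1 0)
Path 2 = h;k:
  e0=(1,0,0) h~>(1,0,1) k~>(0,0,0)
  e1=(0,1,0) h~>(1,0,0) k~>(1,0,1)
  e2=(0,0,1) h~>(1,1,1) k~>(1,1,1)
  ⟦path⟧₂ = (0 1 1; 0 0 1; 0 1 1)
Equal? distinct morphisms ✗

Answer: DOES NOT COMMUTE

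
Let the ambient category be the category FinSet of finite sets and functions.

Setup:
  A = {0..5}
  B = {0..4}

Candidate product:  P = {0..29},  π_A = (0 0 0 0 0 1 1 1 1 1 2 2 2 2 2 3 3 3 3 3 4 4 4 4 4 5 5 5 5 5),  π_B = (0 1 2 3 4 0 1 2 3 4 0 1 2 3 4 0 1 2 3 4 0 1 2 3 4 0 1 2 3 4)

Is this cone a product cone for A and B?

|A|·|B| = 6·5 = 30;  |P| = 30
Check the pairing map k ↦ (π_A(k), π_B(k)):
  0 -> (0,0)
  1 -> (0,1)
  2 -> (0,2)
  3 -> (0,3)
  4 -> (0,4)
  5 -> (1,0)
  6 -> (1,1)
  7 -> (1,2)
  8 -> (1,3)
  9 -> (1,4)
  10 -> (2,0)
  11 -> (2,1)
  12 -> (2,2)
  13 -> (2,3)
  14 -> (2,4)
  15 -> (3,0)
  16 -> (3,1)
  17 -> (3,2)
  18 -> (3,3)
  19 -> (3,4)
  20 -> (4,0)
  21 -> (4,1)
  22 -> (4,2)
  23 -> (4,3)
  24 -> (4,4)
  25 -> (5,0)
  26 -> (5,1)
  27 -> (5,2)
  28 -> (5,3)
  29 -> (5,4)
distinct pairs in image: 30 / 30 needed
  → bijection onto A×B; projections well-typed.

Answer: VALID PRODUCT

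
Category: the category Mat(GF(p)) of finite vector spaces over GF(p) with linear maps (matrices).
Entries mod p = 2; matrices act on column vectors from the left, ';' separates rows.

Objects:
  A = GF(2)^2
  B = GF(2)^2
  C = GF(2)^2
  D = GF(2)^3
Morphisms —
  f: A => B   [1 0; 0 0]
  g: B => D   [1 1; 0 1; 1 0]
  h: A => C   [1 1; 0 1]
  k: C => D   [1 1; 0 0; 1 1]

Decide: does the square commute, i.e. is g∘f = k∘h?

Answer: COMMUTES

Trace:
Path 1 = f;g:
  e0=⟨1,0⟩ f=>⟨1,0⟩ g=>⟨1,0,1⟩
  e1=⟨0,1⟩ f=>⟨0,0⟩ g=>⟨0,0,0⟩
  ⟦path⟧₁ = [1 0; 0 0; 1 0]
Path 2 = h;k:
  e0=⟨1,0⟩ h=>⟨1,0⟩ k=>⟨1,0,1⟩
  e1=⟨0,1⟩ h=>⟨1,1⟩ k=>⟨0,0,0⟩
  ⟦path⟧₂ = [1 0; 0 0; 1 0]
Equal? same morphism ✓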